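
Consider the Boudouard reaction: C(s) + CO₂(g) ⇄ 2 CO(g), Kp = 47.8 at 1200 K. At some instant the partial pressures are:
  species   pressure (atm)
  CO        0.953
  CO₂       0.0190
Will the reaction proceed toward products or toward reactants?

neither direction; the system is at equilibrium

(C is a pure solid — omitted from Qp.)
Qp = P(CO)² / P(CO₂) = (0.953)² / (0.0190) = 47.8
Qp = 47.8 = Kp, so the system is already at equilibrium.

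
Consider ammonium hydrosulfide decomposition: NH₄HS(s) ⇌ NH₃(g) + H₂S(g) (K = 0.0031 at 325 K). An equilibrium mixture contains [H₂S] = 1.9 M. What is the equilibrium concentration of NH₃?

(NH₄HS is a pure solid — omitted from K.)
At equilibrium, K = [NH₃]·[H₂S] = 0.0031.
([NH₃])·(1.9) = 0.0031
[NH₃] = 0.00163 = 0.0016 M

[NH₃] = 0.0016 M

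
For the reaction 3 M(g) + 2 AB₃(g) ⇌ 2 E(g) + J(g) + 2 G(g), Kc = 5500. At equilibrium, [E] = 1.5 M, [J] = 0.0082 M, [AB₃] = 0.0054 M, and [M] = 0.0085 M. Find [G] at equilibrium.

At equilibrium, Kc = [E]²·[J]·[G]² / ([M]³·[AB₃]²) = 5500.
(1.5)²·(0.0082)·([G])² / ((0.0085)³·(0.0054)²) = 5500
[G]² = 5.34×10⁻⁶ ⇒ [G] = 0.0023 M

[G] = 0.0023 M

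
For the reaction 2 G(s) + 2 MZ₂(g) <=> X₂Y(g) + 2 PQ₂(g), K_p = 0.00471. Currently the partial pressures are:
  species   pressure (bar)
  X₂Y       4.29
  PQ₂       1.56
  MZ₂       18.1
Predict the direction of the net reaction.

to the left

(G is a pure solid — omitted from Q_p.)
Q_p = P(X₂Y)·P(PQ₂)² / P(MZ₂)² = (4.29)·(1.56)² / (18.1)² = 0.0319
Q_p = 0.0319 > K_p = 0.00471, so the reverse reaction proceeds.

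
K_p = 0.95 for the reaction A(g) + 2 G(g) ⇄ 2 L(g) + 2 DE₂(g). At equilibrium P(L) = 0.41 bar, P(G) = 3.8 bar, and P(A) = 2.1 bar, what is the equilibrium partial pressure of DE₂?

P(DE₂) = 13 bar

At equilibrium, K_p = P(L)²·P(DE₂)² / (P(A)·P(G)²) = 0.95.
(0.41)²·(P(DE₂))² / ((2.1)·(3.8)²) = 0.95
P(DE₂)² = 171 ⇒ P(DE₂) = 13 bar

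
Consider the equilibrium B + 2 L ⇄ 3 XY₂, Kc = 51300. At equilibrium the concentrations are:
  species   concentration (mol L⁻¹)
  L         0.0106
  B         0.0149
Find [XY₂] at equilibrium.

At equilibrium, Kc = [XY₂]³ / ([B]·[L]²) = 51300.
([XY₂])³ / ((0.0149)·(0.0106)²) = 51300
[XY₂]³ = 0.0859 ⇒ [XY₂] = 0.441 mol L⁻¹

[XY₂] = 0.441 mol L⁻¹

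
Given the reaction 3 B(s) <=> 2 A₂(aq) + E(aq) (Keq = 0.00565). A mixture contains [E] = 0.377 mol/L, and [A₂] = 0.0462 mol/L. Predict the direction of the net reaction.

toward products

(B is a pure solid — omitted from Q.)
Q = [A₂]²·[E] = (0.0462)²·(0.377) = 8.05×10⁻⁴
Q = 8.05×10⁻⁴ < Keq = 0.00565, so the forward reaction proceeds.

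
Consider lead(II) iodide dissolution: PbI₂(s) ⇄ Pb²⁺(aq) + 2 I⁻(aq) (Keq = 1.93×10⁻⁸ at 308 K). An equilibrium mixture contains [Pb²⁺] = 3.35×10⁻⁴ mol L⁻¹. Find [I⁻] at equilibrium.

[I⁻] = 0.00759 mol L⁻¹

(PbI₂ is a pure solid — omitted from Keq.)
At equilibrium, Keq = [Pb²⁺]·[I⁻]² = 1.93×10⁻⁸.
(3.35×10⁻⁴)·([I⁻])² = 1.93×10⁻⁸
[I⁻]² = 5.76×10⁻⁵ ⇒ [I⁻] = 0.00759 mol L⁻¹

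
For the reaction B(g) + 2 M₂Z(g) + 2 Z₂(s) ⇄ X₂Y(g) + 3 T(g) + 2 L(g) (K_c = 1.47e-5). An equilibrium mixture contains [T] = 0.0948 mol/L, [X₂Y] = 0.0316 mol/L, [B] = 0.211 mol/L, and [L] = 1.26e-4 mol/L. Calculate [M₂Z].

[M₂Z] = 3.71e-4 mol/L

(Z₂ is a pure solid — omitted from K_c.)
At equilibrium, K_c = [X₂Y]·[T]³·[L]² / ([B]·[M₂Z]²) = 1.47e-5.
(0.0316)·(0.0948)³·(1.26e-4)² / ((0.211)·([M₂Z])²) = 1.47e-5
[M₂Z]² = 1.38e-7 ⇒ [M₂Z] = 3.71e-4 mol/L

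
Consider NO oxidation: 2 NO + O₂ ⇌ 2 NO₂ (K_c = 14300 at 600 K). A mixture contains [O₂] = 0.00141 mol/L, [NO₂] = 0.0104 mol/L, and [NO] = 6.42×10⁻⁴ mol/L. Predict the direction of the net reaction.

reverse (toward reactants)

Q_c = [NO₂]² / ([NO]²·[O₂]) = (0.0104)² / ((6.42×10⁻⁴)²·(0.00141)) = 1.86×10⁵
Q_c = 1.86×10⁵ > K_c = 14300, so the reverse reaction proceeds.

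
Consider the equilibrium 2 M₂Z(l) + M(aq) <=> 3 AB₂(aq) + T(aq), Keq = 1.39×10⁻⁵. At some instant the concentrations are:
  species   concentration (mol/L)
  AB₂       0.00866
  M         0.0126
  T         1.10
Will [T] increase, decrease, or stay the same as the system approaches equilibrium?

decrease

(M₂Z is a pure liquid — omitted from Q.)
Q = [AB₂]³·[T] / [M] = (0.00866)³·(1.10) / (0.0126) = 5.67×10⁻⁵
Q = 5.67×10⁻⁵ > Keq = 1.39×10⁻⁵: net reverse reaction.
T is a product, so it decreases.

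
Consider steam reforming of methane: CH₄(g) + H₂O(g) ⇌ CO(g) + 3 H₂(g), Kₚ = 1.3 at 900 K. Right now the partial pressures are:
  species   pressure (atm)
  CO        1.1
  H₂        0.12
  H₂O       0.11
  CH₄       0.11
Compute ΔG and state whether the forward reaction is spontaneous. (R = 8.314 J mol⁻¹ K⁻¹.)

Qₚ = P(CO)·P(H₂)³ / (P(CH₄)·P(H₂O)) = (1.1)·(0.12)³ / ((0.11)·(0.11)) = 0.157
ΔG = RT ln(Qₚ/Kₚ) = (8.314 J mol⁻¹ K⁻¹)(900 K) × ln(0.157/1.3)
   = (7.483 kJ/mol)(-2.114) = -15.8 kJ/mol
ΔG < 0, so the forward reaction is spontaneous (proceeds forward).

ΔG = -15.8 kJ/mol; the forward reaction is spontaneous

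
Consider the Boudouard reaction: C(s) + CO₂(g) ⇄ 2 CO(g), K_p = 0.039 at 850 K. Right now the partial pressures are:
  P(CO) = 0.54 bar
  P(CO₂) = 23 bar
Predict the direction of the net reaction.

(C is a pure solid — omitted from Q_p.)
Q_p = P(CO)² / P(CO₂) = (0.54)² / (23) = 0.013
Q_p = 0.013 < K_p = 0.039, so the forward reaction proceeds.

toward products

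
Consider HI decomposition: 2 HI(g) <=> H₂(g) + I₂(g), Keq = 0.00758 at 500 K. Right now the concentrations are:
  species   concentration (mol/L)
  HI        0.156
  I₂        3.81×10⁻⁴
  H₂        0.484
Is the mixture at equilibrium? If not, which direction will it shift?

Q = [H₂]·[I₂] / [HI]² = (0.484)·(3.81×10⁻⁴) / (0.156)² = 0.00758
Q = 0.00758 = Keq; the system is at equilibrium.

yes, at equilibrium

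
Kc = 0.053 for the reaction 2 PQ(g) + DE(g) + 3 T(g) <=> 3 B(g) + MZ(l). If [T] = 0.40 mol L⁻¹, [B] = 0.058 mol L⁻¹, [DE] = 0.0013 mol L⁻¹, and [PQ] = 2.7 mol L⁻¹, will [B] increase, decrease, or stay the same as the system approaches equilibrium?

(MZ is a pure liquid — omitted from Qc.)
Qc = [B]³ / ([PQ]²·[DE]·[T]³) = (0.058)³ / ((2.7)²·(0.0013)·(0.40)³) = 0.32
Qc = 0.32 > Kc = 0.053: net reverse reaction.
B is a product, so it decreases.

decrease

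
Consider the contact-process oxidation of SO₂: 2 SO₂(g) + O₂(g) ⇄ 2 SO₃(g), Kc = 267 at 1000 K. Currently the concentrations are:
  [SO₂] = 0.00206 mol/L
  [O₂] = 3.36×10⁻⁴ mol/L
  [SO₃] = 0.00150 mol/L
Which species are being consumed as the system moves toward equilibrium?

SO₃ (products)

Qc = [SO₃]² / ([SO₂]²·[O₂]) = (0.00150)² / ((0.00206)²·(3.36×10⁻⁴)) = 1580
Qc = 1580 > Kc = 267: net reverse reaction.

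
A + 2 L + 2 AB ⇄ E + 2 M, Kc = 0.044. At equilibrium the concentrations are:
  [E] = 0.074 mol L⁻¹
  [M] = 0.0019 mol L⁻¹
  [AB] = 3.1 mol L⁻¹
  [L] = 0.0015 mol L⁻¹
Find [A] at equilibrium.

At equilibrium, Kc = [E]·[M]² / ([A]·[L]²·[AB]²) = 0.044.
(0.074)·(0.0019)² / (([A])·(0.0015)²·(3.1)²) = 0.044
[A] = 0.281 = 0.28 mol L⁻¹

[A] = 0.28 mol L⁻¹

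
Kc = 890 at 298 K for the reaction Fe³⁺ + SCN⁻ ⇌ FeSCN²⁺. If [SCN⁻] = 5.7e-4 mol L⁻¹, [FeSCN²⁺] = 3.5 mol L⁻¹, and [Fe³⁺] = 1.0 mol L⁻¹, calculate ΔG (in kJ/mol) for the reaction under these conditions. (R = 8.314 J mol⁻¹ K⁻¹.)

Qc = [FeSCN²⁺] / ([Fe³⁺]·[SCN⁻]) = (3.5) / ((1.0)·(5.7e-4)) = 6140
ΔG = RT ln(Qc/Kc) = (8.314 J mol⁻¹ K⁻¹)(298 K) × ln(6140/890)
   = (2.478 kJ/mol)(1.931) = 4.79 kJ/mol
ΔG > 0, so the forward reaction is non-spontaneous (proceeds in reverse).

ΔG = 4.79 kJ/mol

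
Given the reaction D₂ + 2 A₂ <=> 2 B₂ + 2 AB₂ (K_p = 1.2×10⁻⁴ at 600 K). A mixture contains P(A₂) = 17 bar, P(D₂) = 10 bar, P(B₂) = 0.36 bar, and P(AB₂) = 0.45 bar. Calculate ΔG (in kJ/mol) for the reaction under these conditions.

ΔG = -12.9 kJ/mol

Q_p = P(B₂)²·P(AB₂)² / (P(D₂)·P(A₂)²) = (0.36)²·(0.45)² / ((10)·(17)²) = 9.08×10⁻⁶
ΔG = RT ln(Q_p/K_p) = (8.314 J mol⁻¹ K⁻¹)(600 K) × ln(9.08×10⁻⁶/1.2×10⁻⁴)
   = (4.988 kJ/mol)(-2.581) = -12.9 kJ/mol
ΔG < 0, so the forward reaction is spontaneous (proceeds forward).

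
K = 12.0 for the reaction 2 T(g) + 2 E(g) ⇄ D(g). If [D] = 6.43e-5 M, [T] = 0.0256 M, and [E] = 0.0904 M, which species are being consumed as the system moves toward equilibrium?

none (at equilibrium)

Q = [D] / ([T]²·[E]²) = (6.43e-5) / ((0.0256)²·(0.0904)²) = 12.0
Q = 12.0 = K; the system is at equilibrium.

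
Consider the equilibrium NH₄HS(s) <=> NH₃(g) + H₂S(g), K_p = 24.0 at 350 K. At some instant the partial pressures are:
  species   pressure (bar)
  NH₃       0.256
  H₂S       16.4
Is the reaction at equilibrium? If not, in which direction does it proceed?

(NH₄HS is a pure solid — omitted from Q_p.)
Q_p = P(NH₃)·P(H₂S) = (0.256)·(16.4) = 4.20
Q_p = 4.20 < K_p = 24.0, so the forward reaction proceeds.

in the forward direction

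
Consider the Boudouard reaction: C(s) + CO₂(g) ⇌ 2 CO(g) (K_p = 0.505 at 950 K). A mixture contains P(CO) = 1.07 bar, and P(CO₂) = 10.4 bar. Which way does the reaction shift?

in the forward direction

(C is a pure solid — omitted from Q_p.)
Q_p = P(CO)² / P(CO₂) = (1.07)² / (10.4) = 0.110
Q_p = 0.110 < K_p = 0.505, so the forward reaction proceeds.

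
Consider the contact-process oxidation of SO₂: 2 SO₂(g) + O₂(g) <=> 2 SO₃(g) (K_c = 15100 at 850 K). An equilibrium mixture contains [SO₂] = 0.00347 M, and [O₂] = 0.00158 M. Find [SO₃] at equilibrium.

At equilibrium, K_c = [SO₃]² / ([SO₂]²·[O₂]) = 15100.
([SO₃])² / ((0.00347)²·(0.00158)) = 15100
[SO₃]² = 2.87×10⁻⁴ ⇒ [SO₃] = 0.0169 M

[SO₃] = 0.0169 M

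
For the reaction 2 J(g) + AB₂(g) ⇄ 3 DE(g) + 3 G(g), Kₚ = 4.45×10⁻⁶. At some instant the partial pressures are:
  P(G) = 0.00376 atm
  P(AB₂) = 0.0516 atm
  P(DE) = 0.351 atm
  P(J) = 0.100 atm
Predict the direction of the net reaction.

Qₚ = P(DE)³·P(G)³ / (P(J)²·P(AB₂)) = (0.351)³·(0.00376)³ / ((0.100)²·(0.0516)) = 4.45×10⁻⁶
Qₚ = 4.45×10⁻⁶ = Kₚ, so the system is already at equilibrium.

no net change (already at equilibrium)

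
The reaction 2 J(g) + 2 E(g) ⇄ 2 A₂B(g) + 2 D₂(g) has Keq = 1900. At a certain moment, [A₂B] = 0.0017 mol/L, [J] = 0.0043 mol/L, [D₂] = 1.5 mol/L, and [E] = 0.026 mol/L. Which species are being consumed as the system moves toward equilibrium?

J, E (reactants)

Q = [A₂B]²·[D₂]² / ([J]²·[E]²) = (0.0017)²·(1.5)² / ((0.0043)²·(0.026)²) = 520
Q = 520 < Keq = 1900: net forward reaction.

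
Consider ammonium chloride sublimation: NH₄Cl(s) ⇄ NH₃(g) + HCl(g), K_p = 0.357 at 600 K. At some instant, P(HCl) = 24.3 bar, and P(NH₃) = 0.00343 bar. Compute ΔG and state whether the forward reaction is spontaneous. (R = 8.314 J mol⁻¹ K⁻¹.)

(NH₄Cl is a pure solid — omitted from Q_p.)
Q_p = P(NH₃)·P(HCl) = (0.00343)·(24.3) = 0.0833
ΔG = RT ln(Q_p/K_p) = (8.314 J mol⁻¹ K⁻¹)(600 K) × ln(0.0833/0.357)
   = (4.988 kJ/mol)(-1.455) = -7.26 kJ/mol
ΔG < 0, so the forward reaction is spontaneous (proceeds forward).

ΔG = -7.26 kJ/mol; the forward reaction is spontaneous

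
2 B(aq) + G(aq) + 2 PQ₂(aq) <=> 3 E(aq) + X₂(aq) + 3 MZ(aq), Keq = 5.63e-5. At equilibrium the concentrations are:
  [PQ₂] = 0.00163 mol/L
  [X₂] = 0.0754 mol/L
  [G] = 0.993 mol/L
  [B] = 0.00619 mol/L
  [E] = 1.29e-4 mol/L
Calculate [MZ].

[MZ] = 0.328 mol/L

At equilibrium, Keq = [E]³·[X₂]·[MZ]³ / ([B]²·[G]·[PQ₂]²) = 5.63e-5.
(1.29e-4)³·(0.0754)·([MZ])³ / ((0.00619)²·(0.993)·(0.00163)²) = 5.63e-5
[MZ]³ = 0.0352 ⇒ [MZ] = 0.328 mol/L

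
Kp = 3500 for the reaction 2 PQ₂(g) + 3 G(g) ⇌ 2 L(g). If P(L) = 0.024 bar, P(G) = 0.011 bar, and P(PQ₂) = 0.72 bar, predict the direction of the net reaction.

to the right

Qp = P(L)² / (P(PQ₂)²·P(G)³) = (0.024)² / ((0.72)²·(0.011)³) = 830
Qp = 830 < Kp = 3500, so the forward reaction proceeds.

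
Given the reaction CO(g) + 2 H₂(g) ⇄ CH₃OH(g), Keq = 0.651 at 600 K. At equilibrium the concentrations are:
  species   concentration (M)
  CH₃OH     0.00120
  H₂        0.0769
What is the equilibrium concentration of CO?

[CO] = 0.312 M

At equilibrium, Keq = [CH₃OH] / ([CO]·[H₂]²) = 0.651.
(0.00120) / (([CO])·(0.0769)²) = 0.651
[CO] = 0.312 M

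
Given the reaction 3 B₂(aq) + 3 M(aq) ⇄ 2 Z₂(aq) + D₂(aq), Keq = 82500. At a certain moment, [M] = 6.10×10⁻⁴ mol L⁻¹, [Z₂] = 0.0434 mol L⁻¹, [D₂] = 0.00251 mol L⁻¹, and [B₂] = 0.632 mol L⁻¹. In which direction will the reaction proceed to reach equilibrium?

no net change (already at equilibrium)

Q = [Z₂]²·[D₂] / ([B₂]³·[M]³) = (0.0434)²·(0.00251) / ((0.632)³·(6.10×10⁻⁴)³) = 82500
Q = 82500 = Keq, so the system is already at equilibrium.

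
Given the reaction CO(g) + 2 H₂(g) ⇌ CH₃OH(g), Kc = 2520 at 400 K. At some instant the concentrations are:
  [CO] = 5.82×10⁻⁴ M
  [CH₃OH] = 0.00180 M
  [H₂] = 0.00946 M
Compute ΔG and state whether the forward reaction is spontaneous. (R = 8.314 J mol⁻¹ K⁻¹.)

Qc = [CH₃OH] / ([CO]·[H₂]²) = (0.00180) / ((5.82×10⁻⁴)·(0.00946)²) = 34600
ΔG = RT ln(Qc/Kc) = (8.314 J mol⁻¹ K⁻¹)(400 K) × ln(34600/2520)
   = (3.326 kJ/mol)(2.620) = 8.71 kJ/mol
ΔG > 0, so the forward reaction is non-spontaneous (proceeds in reverse).

ΔG = 8.71 kJ/mol; the forward reaction is non-spontaneous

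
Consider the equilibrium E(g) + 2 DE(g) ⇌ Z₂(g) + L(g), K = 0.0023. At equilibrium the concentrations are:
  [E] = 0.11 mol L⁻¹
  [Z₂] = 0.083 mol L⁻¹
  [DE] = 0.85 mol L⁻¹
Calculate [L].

At equilibrium, K = [Z₂]·[L] / ([E]·[DE]²) = 0.0023.
(0.083)·([L]) / ((0.11)·(0.85)²) = 0.0023
[L] = 0.00220 = 0.0022 mol L⁻¹

[L] = 0.0022 mol L⁻¹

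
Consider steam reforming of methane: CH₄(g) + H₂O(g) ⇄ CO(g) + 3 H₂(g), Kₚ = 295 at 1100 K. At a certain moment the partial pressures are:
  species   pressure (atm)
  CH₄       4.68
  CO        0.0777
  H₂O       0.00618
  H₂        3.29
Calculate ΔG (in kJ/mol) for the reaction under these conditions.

ΔG = -10.3 kJ/mol

Qₚ = P(CO)·P(H₂)³ / (P(CH₄)·P(H₂O)) = (0.0777)·(3.29)³ / ((4.68)·(0.00618)) = 95.7
ΔG = RT ln(Qₚ/Kₚ) = (8.314 J mol⁻¹ K⁻¹)(1100 K) × ln(95.7/295)
   = (9.145 kJ/mol)(-1.126) = -10.3 kJ/mol
ΔG < 0, so the forward reaction is spontaneous (proceeds forward).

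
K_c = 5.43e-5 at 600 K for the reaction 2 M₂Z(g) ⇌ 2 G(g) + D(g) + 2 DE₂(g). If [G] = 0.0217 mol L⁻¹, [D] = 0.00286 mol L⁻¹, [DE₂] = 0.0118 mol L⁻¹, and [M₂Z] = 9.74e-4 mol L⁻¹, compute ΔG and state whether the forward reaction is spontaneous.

ΔG = 6.45 kJ/mol; the forward reaction is non-spontaneous

Q_c = [G]²·[D]·[DE₂]² / [M₂Z]² = (0.0217)²·(0.00286)·(0.0118)² / (9.74e-4)² = 1.98e-4
ΔG = RT ln(Q_c/K_c) = (8.314 J mol⁻¹ K⁻¹)(600 K) × ln(1.98e-4/5.43e-5)
   = (4.988 kJ/mol)(1.294) = 6.45 kJ/mol
ΔG > 0, so the forward reaction is non-spontaneous (proceeds in reverse).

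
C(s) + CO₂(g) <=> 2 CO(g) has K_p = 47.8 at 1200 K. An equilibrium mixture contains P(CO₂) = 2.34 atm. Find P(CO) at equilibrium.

(C is a pure solid — omitted from K_p.)
At equilibrium, K_p = P(CO)² / P(CO₂) = 47.8.
(P(CO))² / (2.34) = 47.8
P(CO)² = 112 ⇒ P(CO) = 10.6 atm

P(CO) = 10.6 atm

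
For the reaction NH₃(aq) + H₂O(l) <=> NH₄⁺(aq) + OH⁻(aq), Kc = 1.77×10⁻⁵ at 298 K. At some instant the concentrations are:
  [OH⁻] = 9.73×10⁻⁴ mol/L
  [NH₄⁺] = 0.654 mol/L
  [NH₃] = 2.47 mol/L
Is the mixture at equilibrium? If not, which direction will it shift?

(H₂O is a pure liquid — omitted from Qc.)
Qc = [NH₄⁺]·[OH⁻] / [NH₃] = (0.654)·(9.73×10⁻⁴) / (2.47) = 2.58×10⁻⁴
Qc = 2.58×10⁻⁴ > Kc = 1.77×10⁻⁵: net reverse reaction.

no; Q > K, reaction proceeds in reverse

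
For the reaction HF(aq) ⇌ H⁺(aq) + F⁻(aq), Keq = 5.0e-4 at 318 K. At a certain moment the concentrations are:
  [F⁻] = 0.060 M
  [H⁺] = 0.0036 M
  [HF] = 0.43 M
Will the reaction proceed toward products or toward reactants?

Q = [H⁺]·[F⁻] / [HF] = (0.0036)·(0.060) / (0.43) = 5.0e-4
Q = 5.0e-4 = Keq, so the system is already at equilibrium.

no net change (already at equilibrium)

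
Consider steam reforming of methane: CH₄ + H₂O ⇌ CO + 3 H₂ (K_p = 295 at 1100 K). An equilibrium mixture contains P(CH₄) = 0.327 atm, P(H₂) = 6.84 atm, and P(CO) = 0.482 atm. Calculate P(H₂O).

P(H₂O) = 1.60 atm

At equilibrium, K_p = P(CO)·P(H₂)³ / (P(CH₄)·P(H₂O)) = 295.
(0.482)·(6.84)³ / ((0.327)·(P(H₂O))) = 295
P(H₂O) = 1.60 atm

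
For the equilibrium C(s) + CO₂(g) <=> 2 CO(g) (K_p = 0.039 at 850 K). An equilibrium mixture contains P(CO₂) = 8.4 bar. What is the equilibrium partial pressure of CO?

P(CO) = 0.57 bar

(C is a pure solid — omitted from K_p.)
At equilibrium, K_p = P(CO)² / P(CO₂) = 0.039.
(P(CO))² / (8.4) = 0.039
P(CO)² = 0.328 ⇒ P(CO) = 0.57 bar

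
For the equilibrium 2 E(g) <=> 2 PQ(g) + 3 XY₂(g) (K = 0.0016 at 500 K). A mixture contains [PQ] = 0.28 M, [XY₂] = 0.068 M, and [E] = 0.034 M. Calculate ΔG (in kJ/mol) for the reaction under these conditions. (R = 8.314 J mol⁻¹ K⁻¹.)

Q = [PQ]²·[XY₂]³ / [E]² = (0.28)²·(0.068)³ / (0.034)² = 0.0213
ΔG = RT ln(Q/K) = (8.314 J mol⁻¹ K⁻¹)(500 K) × ln(0.0213/0.0016)
   = (4.157 kJ/mol)(2.589) = 10.8 kJ/mol
ΔG > 0, so the forward reaction is non-spontaneous (proceeds in reverse).

ΔG = 10.8 kJ/mol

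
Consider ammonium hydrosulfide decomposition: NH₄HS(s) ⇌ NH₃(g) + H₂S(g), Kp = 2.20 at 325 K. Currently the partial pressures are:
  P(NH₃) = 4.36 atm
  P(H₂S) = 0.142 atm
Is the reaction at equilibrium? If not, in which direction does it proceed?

to the right

(NH₄HS is a pure solid — omitted from Qp.)
Qp = P(NH₃)·P(H₂S) = (4.36)·(0.142) = 0.619
Qp = 0.619 < Kp = 2.20, so the forward reaction proceeds.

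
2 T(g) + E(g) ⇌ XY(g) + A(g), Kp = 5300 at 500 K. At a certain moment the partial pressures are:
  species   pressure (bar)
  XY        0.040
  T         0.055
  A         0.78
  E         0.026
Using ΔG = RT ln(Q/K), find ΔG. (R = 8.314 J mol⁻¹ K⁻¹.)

ΔG = -10.8 kJ/mol

Qp = P(XY)·P(A) / (P(T)²·P(E)) = (0.040)·(0.78) / ((0.055)²·(0.026)) = 397
ΔG = RT ln(Qp/Kp) = (8.314 J mol⁻¹ K⁻¹)(500 K) × ln(397/5300)
   = (4.157 kJ/mol)(-2.592) = -10.8 kJ/mol
ΔG < 0, so the forward reaction is spontaneous (proceeds forward).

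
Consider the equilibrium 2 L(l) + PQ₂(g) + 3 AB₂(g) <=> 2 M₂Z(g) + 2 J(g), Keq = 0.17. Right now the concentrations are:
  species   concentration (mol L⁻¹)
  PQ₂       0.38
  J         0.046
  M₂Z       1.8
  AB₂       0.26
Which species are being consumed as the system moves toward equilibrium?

M₂Z, J (products)

(L is a pure liquid — omitted from Q.)
Q = [M₂Z]²·[J]² / ([PQ₂]·[AB₂]³) = (1.8)²·(0.046)² / ((0.38)·(0.26)³) = 1.0
Q = 1.0 > Keq = 0.17: net reverse reaction.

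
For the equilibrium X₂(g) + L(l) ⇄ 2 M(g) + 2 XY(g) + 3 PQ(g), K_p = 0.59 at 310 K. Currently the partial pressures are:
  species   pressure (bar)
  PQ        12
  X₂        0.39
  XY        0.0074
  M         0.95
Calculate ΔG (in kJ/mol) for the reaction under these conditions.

ΔG = -2.55 kJ/mol

(L is a pure liquid — omitted from Q_p.)
Q_p = P(M)²·P(XY)²·P(PQ)³ / P(X₂) = (0.95)²·(0.0074)²·(12)³ / (0.39) = 0.219
ΔG = RT ln(Q_p/K_p) = (8.314 J mol⁻¹ K⁻¹)(310 K) × ln(0.219/0.59)
   = (2.577 kJ/mol)(-0.9911) = -2.55 kJ/mol
ΔG < 0, so the forward reaction is spontaneous (proceeds forward).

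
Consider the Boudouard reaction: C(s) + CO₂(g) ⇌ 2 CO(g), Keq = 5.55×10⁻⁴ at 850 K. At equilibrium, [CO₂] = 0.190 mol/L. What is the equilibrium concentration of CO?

[CO] = 0.0103 mol/L

(C is a pure solid — omitted from Keq.)
At equilibrium, Keq = [CO]² / [CO₂] = 5.55×10⁻⁴.
([CO])² / (0.190) = 5.55×10⁻⁴
[CO]² = 1.05×10⁻⁴ ⇒ [CO] = 0.0103 mol/L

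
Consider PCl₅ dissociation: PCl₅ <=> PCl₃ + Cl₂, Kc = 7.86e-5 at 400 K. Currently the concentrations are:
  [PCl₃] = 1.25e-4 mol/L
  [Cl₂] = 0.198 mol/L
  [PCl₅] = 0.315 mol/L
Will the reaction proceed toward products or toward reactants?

neither direction; the system is at equilibrium

Qc = [PCl₃]·[Cl₂] / [PCl₅] = (1.25e-4)·(0.198) / (0.315) = 7.86e-5
Qc = 7.86e-5 = Kc, so the system is already at equilibrium.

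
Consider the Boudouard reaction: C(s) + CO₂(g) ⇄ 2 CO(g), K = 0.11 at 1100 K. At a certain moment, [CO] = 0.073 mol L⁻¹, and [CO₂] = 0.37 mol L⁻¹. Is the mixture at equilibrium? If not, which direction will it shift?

(C is a pure solid — omitted from Q.)
Q = [CO]² / [CO₂] = (0.073)² / (0.37) = 0.014
Q = 0.014 < K = 0.11: net forward reaction.

no; Q < K, reaction proceeds forward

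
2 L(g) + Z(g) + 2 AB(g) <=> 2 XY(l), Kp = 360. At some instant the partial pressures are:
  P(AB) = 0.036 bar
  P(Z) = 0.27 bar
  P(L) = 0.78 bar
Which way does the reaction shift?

(XY is a pure liquid — omitted from Qp.)
Qp = 1 / (P(L)²·P(Z)·P(AB)²) = 1 / ((0.78)²·(0.27)·(0.036)²) = 4700
Qp = 4700 > Kp = 360, so the reverse reaction proceeds.

toward reactants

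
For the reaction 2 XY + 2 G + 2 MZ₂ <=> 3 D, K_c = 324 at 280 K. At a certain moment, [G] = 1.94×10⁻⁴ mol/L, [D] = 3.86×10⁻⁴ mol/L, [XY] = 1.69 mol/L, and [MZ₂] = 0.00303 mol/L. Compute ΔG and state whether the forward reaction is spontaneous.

Q_c = [D]³ / ([XY]²·[G]²·[MZ₂]²) = (3.86×10⁻⁴)³ / ((1.69)²·(1.94×10⁻⁴)²·(0.00303)²) = 58.3
ΔG = RT ln(Q_c/K_c) = (8.314 J mol⁻¹ K⁻¹)(280 K) × ln(58.3/324)
   = (2.328 kJ/mol)(-1.715) = -3.99 kJ/mol
ΔG < 0, so the forward reaction is spontaneous (proceeds forward).

ΔG = -3.99 kJ/mol; the forward reaction is spontaneous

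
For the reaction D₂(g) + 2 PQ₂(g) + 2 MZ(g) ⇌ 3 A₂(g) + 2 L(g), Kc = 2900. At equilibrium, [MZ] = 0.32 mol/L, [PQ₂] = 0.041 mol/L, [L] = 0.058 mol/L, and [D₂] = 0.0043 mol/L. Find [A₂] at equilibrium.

At equilibrium, Kc = [A₂]³·[L]² / ([D₂]·[PQ₂]²·[MZ]²) = 2900.
([A₂])³·(0.058)² / ((0.0043)·(0.041)²·(0.32)²) = 2900
[A₂]³ = 0.638 ⇒ [A₂] = 0.86 mol/L

[A₂] = 0.86 mol/L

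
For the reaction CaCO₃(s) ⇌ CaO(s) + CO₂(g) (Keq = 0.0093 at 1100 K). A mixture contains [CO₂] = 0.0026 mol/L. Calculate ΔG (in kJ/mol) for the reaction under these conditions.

ΔG = -11.7 kJ/mol

(CaCO₃, CaO are pure solids — omitted from Q.)
Q = [CO₂] = 0.00260
ΔG = RT ln(Q/Keq) = (8.314 J mol⁻¹ K⁻¹)(1100 K) × ln(0.00260/0.0093)
   = (9.145 kJ/mol)(-1.275) = -11.7 kJ/mol
ΔG < 0, so the forward reaction is spontaneous (proceeds forward).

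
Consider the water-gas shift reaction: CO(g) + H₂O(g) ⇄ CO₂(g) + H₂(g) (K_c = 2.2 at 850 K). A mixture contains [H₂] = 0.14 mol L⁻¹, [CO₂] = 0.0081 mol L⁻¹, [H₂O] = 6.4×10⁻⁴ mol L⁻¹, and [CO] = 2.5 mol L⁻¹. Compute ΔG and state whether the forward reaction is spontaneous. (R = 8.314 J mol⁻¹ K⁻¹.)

ΔG = -8.00 kJ/mol; the forward reaction is spontaneous

Q_c = [CO₂]·[H₂] / ([CO]·[H₂O]) = (0.0081)·(0.14) / ((2.5)·(6.4×10⁻⁴)) = 0.709
ΔG = RT ln(Q_c/K_c) = (8.314 J mol⁻¹ K⁻¹)(850 K) × ln(0.709/2.2)
   = (7.067 kJ/mol)(-1.132) = -8.00 kJ/mol
ΔG < 0, so the forward reaction is spontaneous (proceeds forward).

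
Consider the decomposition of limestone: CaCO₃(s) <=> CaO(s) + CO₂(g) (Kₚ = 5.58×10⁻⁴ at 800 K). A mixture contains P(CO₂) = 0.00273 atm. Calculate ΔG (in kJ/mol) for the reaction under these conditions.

ΔG = 10.6 kJ/mol

(CaCO₃, CaO are pure solids — omitted from Qₚ.)
Qₚ = P(CO₂) = 0.00273
ΔG = RT ln(Qₚ/Kₚ) = (8.314 J mol⁻¹ K⁻¹)(800 K) × ln(0.00273/5.58×10⁻⁴)
   = (6.651 kJ/mol)(1.588) = 10.6 kJ/mol
ΔG > 0, so the forward reaction is non-spontaneous (proceeds in reverse).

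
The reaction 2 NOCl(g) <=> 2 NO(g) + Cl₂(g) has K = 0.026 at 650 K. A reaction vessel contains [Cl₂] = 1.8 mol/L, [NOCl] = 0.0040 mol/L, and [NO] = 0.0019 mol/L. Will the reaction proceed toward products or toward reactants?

in the reverse direction

Q = [NO]²·[Cl₂] / [NOCl]² = (0.0019)²·(1.8) / (0.0040)² = 0.41
Q = 0.41 > K = 0.026, so the reverse reaction proceeds.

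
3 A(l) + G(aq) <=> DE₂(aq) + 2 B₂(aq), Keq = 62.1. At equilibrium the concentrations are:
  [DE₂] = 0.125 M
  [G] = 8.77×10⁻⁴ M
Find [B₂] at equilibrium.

[B₂] = 0.660 M

(A is a pure liquid — omitted from Keq.)
At equilibrium, Keq = [DE₂]·[B₂]² / [G] = 62.1.
(0.125)·([B₂])² / (8.77×10⁻⁴) = 62.1
[B₂]² = 0.436 ⇒ [B₂] = 0.660 M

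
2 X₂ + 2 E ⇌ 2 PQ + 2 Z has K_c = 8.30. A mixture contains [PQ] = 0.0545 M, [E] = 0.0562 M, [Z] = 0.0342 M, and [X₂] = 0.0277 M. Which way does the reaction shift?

forward (toward products)

Q_c = [PQ]²·[Z]² / ([X₂]²·[E]²) = (0.0545)²·(0.0342)² / ((0.0277)²·(0.0562)²) = 1.43
Q_c = 1.43 < K_c = 8.30, so the forward reaction proceeds.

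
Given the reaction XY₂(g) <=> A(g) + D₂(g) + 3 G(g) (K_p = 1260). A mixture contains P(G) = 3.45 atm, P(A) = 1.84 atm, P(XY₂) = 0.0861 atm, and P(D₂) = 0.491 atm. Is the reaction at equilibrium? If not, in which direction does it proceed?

Q_p = P(A)·P(D₂)·P(G)³ / P(XY₂) = (1.84)·(0.491)·(3.45)³ / (0.0861) = 431
Q_p = 431 < K_p = 1260, so the forward reaction proceeds.

in the forward direction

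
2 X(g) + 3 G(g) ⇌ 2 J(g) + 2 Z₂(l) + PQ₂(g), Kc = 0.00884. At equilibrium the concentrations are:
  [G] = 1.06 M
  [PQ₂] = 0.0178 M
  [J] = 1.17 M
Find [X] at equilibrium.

(Z₂ is a pure liquid — omitted from Kc.)
At equilibrium, Kc = [J]²·[PQ₂] / ([X]²·[G]³) = 0.00884.
(1.17)²·(0.0178) / (([X])²·(1.06)³) = 0.00884
[X]² = 2.31 ⇒ [X] = 1.52 M

[X] = 1.52 M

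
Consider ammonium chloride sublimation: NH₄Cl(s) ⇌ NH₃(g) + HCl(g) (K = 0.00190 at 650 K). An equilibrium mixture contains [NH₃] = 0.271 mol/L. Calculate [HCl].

(NH₄Cl is a pure solid — omitted from K.)
At equilibrium, K = [NH₃]·[HCl] = 0.00190.
(0.271)·([HCl]) = 0.00190
[HCl] = 0.00701 mol/L

[HCl] = 0.00701 mol/L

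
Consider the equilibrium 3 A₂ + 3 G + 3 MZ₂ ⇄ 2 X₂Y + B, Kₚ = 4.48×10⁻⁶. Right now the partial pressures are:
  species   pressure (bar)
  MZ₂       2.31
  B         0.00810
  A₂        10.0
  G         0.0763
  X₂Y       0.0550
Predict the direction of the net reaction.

Qₚ = P(X₂Y)²·P(B) / (P(A₂)³·P(G)³·P(MZ₂)³) = (0.0550)²·(0.00810) / ((10.0)³·(0.0763)³·(2.31)³) = 4.48×10⁻⁶
Qₚ = 4.48×10⁻⁶ = Kₚ, so the system is already at equilibrium.

no net change (already at equilibrium)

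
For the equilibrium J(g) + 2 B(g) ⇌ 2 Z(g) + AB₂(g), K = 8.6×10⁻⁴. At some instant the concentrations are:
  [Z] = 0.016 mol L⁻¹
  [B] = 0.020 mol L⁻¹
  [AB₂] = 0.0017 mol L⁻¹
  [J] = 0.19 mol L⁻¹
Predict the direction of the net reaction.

Q = [Z]²·[AB₂] / ([J]·[B]²) = (0.016)²·(0.0017) / ((0.19)·(0.020)²) = 0.0057
Q = 0.0057 > K = 8.6×10⁻⁴, so the reverse reaction proceeds.

in the reverse direction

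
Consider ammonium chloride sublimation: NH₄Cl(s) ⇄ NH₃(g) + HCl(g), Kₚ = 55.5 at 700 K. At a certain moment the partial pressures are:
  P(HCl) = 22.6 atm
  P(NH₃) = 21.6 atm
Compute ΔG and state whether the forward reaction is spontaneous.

ΔG = 12.7 kJ/mol; the forward reaction is non-spontaneous

(NH₄Cl is a pure solid — omitted from Qₚ.)
Qₚ = P(NH₃)·P(HCl) = (21.6)·(22.6) = 488
ΔG = RT ln(Qₚ/Kₚ) = (8.314 J mol⁻¹ K⁻¹)(700 K) × ln(488/55.5)
   = (5.820 kJ/mol)(2.174) = 12.7 kJ/mol
ΔG > 0, so the forward reaction is non-spontaneous (proceeds in reverse).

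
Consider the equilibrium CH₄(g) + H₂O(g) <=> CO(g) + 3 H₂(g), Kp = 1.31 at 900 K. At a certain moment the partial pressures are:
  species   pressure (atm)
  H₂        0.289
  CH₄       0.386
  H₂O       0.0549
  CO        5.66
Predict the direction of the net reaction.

in the reverse direction

Qp = P(CO)·P(H₂)³ / (P(CH₄)·P(H₂O)) = (5.66)·(0.289)³ / ((0.386)·(0.0549)) = 6.45
Qp = 6.45 > Kp = 1.31, so the reverse reaction proceeds.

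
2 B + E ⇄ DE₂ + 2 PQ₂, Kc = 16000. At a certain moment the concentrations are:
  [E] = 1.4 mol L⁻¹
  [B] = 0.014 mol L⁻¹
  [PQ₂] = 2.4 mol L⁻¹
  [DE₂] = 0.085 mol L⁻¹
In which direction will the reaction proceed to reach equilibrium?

Qc = [DE₂]·[PQ₂]² / ([B]²·[E]) = (0.085)·(2.4)² / ((0.014)²·(1.4)) = 1800
Qc = 1800 < Kc = 16000, so the forward reaction proceeds.

to the right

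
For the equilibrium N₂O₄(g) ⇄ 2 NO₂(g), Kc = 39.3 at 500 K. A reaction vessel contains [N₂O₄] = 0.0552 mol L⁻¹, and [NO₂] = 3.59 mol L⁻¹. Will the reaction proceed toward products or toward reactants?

toward reactants

Qc = [NO₂]² / [N₂O₄] = (3.59)² / (0.0552) = 233
Qc = 233 > Kc = 39.3, so the reverse reaction proceeds.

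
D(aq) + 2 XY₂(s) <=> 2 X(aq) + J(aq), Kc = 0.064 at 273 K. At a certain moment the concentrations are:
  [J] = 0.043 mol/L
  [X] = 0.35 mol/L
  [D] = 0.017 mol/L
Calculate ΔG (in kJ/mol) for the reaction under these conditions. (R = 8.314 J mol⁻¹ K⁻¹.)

ΔG = 3.58 kJ/mol

(XY₂ is a pure solid — omitted from Qc.)
Qc = [X]²·[J] / [D] = (0.35)²·(0.043) / (0.017) = 0.310
ΔG = RT ln(Qc/Kc) = (8.314 J mol⁻¹ K⁻¹)(273 K) × ln(0.310/0.064)
   = (2.270 kJ/mol)(1.578) = 3.58 kJ/mol
ΔG > 0, so the forward reaction is non-spontaneous (proceeds in reverse).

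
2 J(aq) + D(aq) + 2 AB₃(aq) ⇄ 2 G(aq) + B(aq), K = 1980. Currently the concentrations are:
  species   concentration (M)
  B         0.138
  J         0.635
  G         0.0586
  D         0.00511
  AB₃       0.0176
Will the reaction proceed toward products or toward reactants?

Q = [G]²·[B] / ([J]²·[D]·[AB₃]²) = (0.0586)²·(0.138) / ((0.635)²·(0.00511)·(0.0176)²) = 742
Q = 742 < K = 1980, so the forward reaction proceeds.

to the right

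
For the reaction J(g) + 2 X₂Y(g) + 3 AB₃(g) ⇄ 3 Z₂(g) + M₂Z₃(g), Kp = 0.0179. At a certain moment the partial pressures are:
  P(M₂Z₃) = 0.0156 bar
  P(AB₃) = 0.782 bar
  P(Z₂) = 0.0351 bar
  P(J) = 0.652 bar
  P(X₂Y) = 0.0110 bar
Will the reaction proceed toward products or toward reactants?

at equilibrium

Qp = P(Z₂)³·P(M₂Z₃) / (P(J)·P(X₂Y)²·P(AB₃)³) = (0.0351)³·(0.0156) / ((0.652)·(0.0110)²·(0.782)³) = 0.0179
Qp = 0.0179 = Kp, so the system is already at equilibrium.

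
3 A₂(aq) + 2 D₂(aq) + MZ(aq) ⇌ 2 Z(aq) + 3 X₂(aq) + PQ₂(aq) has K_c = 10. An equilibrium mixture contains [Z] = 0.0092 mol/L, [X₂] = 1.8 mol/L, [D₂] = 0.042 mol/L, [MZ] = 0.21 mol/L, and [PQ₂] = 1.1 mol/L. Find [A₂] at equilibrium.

[A₂] = 0.53 mol/L

At equilibrium, K_c = [Z]²·[X₂]³·[PQ₂] / ([A₂]³·[D₂]²·[MZ]) = 10.
(0.0092)²·(1.8)³·(1.1) / (([A₂])³·(0.042)²·(0.21)) = 10
[A₂]³ = 0.147 ⇒ [A₂] = 0.53 mol/L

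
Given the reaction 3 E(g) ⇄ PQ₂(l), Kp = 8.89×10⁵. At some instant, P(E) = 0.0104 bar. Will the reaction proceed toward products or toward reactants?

(PQ₂ is a pure liquid — omitted from Qp.)
Qp = 1 / P(E)³ = 1 / (0.0104)³ = 8.89×10⁵
Qp = 8.89×10⁵ = Kp, so the system is already at equilibrium.

at equilibrium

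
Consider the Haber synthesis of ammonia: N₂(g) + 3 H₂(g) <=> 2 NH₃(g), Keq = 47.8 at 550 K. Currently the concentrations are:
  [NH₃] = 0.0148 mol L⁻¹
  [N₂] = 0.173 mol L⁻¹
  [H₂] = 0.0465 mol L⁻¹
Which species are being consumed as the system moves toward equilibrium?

N₂, H₂ (reactants)

Q = [NH₃]² / ([N₂]·[H₂]³) = (0.0148)² / ((0.173)·(0.0465)³) = 12.6
Q = 12.6 < Keq = 47.8: net forward reaction.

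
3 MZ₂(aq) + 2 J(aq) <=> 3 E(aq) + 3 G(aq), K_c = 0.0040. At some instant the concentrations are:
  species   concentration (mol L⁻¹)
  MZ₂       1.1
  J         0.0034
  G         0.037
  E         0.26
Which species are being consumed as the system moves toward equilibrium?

Q_c = [E]³·[G]³ / ([MZ₂]³·[J]²) = (0.26)³·(0.037)³ / ((1.1)³·(0.0034)²) = 0.058
Q_c = 0.058 > K_c = 0.0040: net reverse reaction.

E, G (products)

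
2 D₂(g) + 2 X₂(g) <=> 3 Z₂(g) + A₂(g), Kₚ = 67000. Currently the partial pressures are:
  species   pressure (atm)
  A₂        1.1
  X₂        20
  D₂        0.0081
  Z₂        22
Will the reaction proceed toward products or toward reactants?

in the reverse direction

Qₚ = P(Z₂)³·P(A₂) / (P(D₂)²·P(X₂)²) = (22)³·(1.1) / ((0.0081)²·(20)²) = 4.5e5
Qₚ = 4.5e5 > Kₚ = 67000, so the reverse reaction proceeds.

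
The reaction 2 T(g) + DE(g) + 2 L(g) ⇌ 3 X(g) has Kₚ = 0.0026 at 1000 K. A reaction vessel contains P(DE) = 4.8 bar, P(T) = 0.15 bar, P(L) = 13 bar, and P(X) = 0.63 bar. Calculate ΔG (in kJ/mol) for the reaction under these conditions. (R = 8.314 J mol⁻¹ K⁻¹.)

ΔG = 13.8 kJ/mol

Qₚ = P(X)³ / (P(T)²·P(DE)·P(L)²) = (0.63)³ / ((0.15)²·(4.8)·(13)²) = 0.0137
ΔG = RT ln(Qₚ/Kₚ) = (8.314 J mol⁻¹ K⁻¹)(1000 K) × ln(0.0137/0.0026)
   = (8.314 kJ/mol)(1.662) = 13.8 kJ/mol
ΔG > 0, so the forward reaction is non-spontaneous (proceeds in reverse).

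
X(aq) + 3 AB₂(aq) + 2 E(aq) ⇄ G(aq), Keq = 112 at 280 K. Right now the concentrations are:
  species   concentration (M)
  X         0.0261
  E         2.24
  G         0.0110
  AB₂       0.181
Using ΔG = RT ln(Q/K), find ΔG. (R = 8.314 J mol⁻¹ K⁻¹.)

Q = [G] / ([X]·[AB₂]³·[E]²) = (0.0110) / ((0.0261)·(0.181)³·(2.24)²) = 14.2
ΔG = RT ln(Q/Keq) = (8.314 J mol⁻¹ K⁻¹)(280 K) × ln(14.2/112)
   = (2.328 kJ/mol)(-2.065) = -4.81 kJ/mol
ΔG < 0, so the forward reaction is spontaneous (proceeds forward).

ΔG = -4.81 kJ/mol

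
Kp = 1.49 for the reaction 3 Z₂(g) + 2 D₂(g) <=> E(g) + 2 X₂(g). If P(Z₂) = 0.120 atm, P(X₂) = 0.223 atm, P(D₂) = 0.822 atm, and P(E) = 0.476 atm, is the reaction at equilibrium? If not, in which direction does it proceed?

toward reactants

Qp = P(E)·P(X₂)² / (P(Z₂)³·P(D₂)²) = (0.476)·(0.223)² / ((0.120)³·(0.822)²) = 20.3
Qp = 20.3 > Kp = 1.49, so the reverse reaction proceeds.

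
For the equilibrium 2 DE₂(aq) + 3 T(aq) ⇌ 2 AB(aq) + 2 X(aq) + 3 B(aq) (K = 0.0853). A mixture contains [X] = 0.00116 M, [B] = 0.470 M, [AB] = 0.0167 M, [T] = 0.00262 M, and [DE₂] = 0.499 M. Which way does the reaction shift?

in the forward direction

Q = [AB]²·[X]²·[B]³ / ([DE₂]²·[T]³) = (0.0167)²·(0.00116)²·(0.470)³ / ((0.499)²·(0.00262)³) = 0.00870
Q = 0.00870 < K = 0.0853, so the forward reaction proceeds.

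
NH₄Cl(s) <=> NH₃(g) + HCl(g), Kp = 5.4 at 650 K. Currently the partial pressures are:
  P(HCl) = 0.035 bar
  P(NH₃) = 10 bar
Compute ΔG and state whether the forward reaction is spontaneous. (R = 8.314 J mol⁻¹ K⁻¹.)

ΔG = -14.8 kJ/mol; the forward reaction is spontaneous

(NH₄Cl is a pure solid — omitted from Qp.)
Qp = P(NH₃)·P(HCl) = (10)·(0.035) = 0.350
ΔG = RT ln(Qp/Kp) = (8.314 J mol⁻¹ K⁻¹)(650 K) × ln(0.350/5.4)
   = (5.404 kJ/mol)(-2.736) = -14.8 kJ/mol
ΔG < 0, so the forward reaction is spontaneous (proceeds forward).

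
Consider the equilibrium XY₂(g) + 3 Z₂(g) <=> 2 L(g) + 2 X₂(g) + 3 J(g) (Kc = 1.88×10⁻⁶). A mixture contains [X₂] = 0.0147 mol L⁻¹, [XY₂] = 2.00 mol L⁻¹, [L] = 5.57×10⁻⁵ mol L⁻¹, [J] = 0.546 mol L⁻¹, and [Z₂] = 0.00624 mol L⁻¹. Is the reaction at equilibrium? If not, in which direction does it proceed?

in the forward direction

Qc = [L]²·[X₂]²·[J]³ / ([XY₂]·[Z₂]³) = (5.57×10⁻⁵)²·(0.0147)²·(0.546)³ / ((2.00)·(0.00624)³) = 2.25×10⁻⁷
Qc = 2.25×10⁻⁷ < Kc = 1.88×10⁻⁶, so the forward reaction proceeds.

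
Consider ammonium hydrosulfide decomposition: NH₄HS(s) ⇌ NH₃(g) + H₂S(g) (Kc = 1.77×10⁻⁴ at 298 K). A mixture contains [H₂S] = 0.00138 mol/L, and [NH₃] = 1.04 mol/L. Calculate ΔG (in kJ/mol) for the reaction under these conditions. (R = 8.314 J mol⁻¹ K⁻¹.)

ΔG = 5.19 kJ/mol

(NH₄HS is a pure solid — omitted from Qc.)
Qc = [NH₃]·[H₂S] = (1.04)·(0.00138) = 0.00144
ΔG = RT ln(Qc/Kc) = (8.314 J mol⁻¹ K⁻¹)(298 K) × ln(0.00144/1.77×10⁻⁴)
   = (2.478 kJ/mol)(2.096) = 5.19 kJ/mol
ΔG > 0, so the forward reaction is non-spontaneous (proceeds in reverse).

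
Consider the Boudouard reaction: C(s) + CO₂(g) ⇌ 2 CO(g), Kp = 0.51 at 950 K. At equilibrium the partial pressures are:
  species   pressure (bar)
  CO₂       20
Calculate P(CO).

P(CO) = 3.2 bar

(C is a pure solid — omitted from Kp.)
At equilibrium, Kp = P(CO)² / P(CO₂) = 0.51.
(P(CO))² / (20) = 0.51
P(CO)² = 10.2 ⇒ P(CO) = 3.2 bar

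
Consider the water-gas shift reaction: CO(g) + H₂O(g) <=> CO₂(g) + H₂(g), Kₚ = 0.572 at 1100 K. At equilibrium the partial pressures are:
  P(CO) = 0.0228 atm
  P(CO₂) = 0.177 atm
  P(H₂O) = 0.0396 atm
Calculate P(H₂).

At equilibrium, Kₚ = P(CO₂)·P(H₂) / (P(CO)·P(H₂O)) = 0.572.
(0.177)·(P(H₂)) / ((0.0228)·(0.0396)) = 0.572
P(H₂) = 0.00292 atm

P(H₂) = 0.00292 atm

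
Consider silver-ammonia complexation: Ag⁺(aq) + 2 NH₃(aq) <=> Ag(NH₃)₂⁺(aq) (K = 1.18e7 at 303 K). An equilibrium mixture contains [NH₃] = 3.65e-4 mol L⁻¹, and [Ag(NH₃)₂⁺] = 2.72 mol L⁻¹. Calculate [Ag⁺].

[Ag⁺] = 1.73 mol L⁻¹

At equilibrium, K = [Ag(NH₃)₂⁺] / ([Ag⁺]·[NH₃]²) = 1.18e7.
(2.72) / (([Ag⁺])·(3.65e-4)²) = 1.18e7
[Ag⁺] = 1.73 mol L⁻¹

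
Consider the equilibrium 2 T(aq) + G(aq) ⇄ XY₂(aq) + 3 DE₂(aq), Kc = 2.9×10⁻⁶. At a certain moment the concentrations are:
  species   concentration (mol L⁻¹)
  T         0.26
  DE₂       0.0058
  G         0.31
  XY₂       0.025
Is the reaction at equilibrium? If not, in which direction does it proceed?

Qc = [XY₂]·[DE₂]³ / ([T]²·[G]) = (0.025)·(0.0058)³ / ((0.26)²·(0.31)) = 2.3×10⁻⁷
Qc = 2.3×10⁻⁷ < Kc = 2.9×10⁻⁶, so the forward reaction proceeds.

toward products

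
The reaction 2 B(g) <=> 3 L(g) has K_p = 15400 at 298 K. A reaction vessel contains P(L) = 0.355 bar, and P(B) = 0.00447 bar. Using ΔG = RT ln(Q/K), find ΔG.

Q_p = P(L)³ / P(B)² = (0.355)³ / (0.00447)² = 2240
ΔG = RT ln(Q_p/K_p) = (8.314 J mol⁻¹ K⁻¹)(298 K) × ln(2240/15400)
   = (2.478 kJ/mol)(-1.928) = -4.78 kJ/mol
ΔG < 0, so the forward reaction is spontaneous (proceeds forward).

ΔG = -4.78 kJ/mol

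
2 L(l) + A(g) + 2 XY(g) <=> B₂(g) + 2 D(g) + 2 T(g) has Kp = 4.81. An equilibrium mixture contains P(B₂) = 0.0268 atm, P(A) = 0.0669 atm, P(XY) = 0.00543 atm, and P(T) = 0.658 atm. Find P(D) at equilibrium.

P(D) = 0.0286 atm

(L is a pure liquid — omitted from Kp.)
At equilibrium, Kp = P(B₂)·P(D)²·P(T)² / (P(A)·P(XY)²) = 4.81.
(0.0268)·(P(D))²·(0.658)² / ((0.0669)·(0.00543)²) = 4.81
P(D)² = 8.18×10⁻⁴ ⇒ P(D) = 0.0286 atm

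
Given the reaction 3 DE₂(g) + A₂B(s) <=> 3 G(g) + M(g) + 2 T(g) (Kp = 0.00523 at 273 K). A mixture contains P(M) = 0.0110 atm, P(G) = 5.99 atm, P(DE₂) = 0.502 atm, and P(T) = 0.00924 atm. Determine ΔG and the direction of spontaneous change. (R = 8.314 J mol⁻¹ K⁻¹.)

(A₂B is a pure solid — omitted from Qp.)
Qp = P(G)³·P(M)·P(T)² / P(DE₂)³ = (5.99)³·(0.0110)·(0.00924)² / (0.502)³ = 0.00160
ΔG = RT ln(Qp/Kp) = (8.314 J mol⁻¹ K⁻¹)(273 K) × ln(0.00160/0.00523)
   = (2.270 kJ/mol)(-1.184) = -2.69 kJ/mol
ΔG < 0, so the forward reaction is spontaneous (proceeds forward).

ΔG = -2.69 kJ/mol; the forward reaction is spontaneous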